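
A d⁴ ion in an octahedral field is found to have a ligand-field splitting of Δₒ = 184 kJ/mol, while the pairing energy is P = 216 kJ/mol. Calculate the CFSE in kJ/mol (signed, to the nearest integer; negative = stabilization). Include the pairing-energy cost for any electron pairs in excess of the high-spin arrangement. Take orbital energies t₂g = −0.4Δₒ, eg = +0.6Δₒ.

Δₒ < P, so pairing is avoided: the ground state is high-spin.
Configuration: t₂g³ eg¹.
Orbital CFSE = -0.6Δₒ = -0.6 × 184 = -110 kJ/mol.
High-spin has no excess pairs, so no pairing correction applies.

-110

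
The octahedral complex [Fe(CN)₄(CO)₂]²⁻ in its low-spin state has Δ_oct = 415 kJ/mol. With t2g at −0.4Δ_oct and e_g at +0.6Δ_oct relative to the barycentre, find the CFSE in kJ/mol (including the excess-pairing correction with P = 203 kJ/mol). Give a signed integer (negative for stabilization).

Ligand charges: 4×(-1) from CN⁻ and 2×(+0) from CO sum to -4; with overall charge -2, Fe is +2.
Fe sits in group 8; removing 2 electrons leaves Fe²⁺ with 8 − 2 = 6 d electrons.
Electron filling gives t2g^6 e_g^0.
The orbital stabilization is -2.4Δ_oct = -2.4 × 415 = -996 kJ/mol.
High-spin d⁶ would be t2g^4 e_g^2 with 1 pair; low-spin has 3, so 2 excess pairs cost +2P = +406 kJ/mol.
Net CFSE = -996 + 406 = -590 kJ/mol.

-590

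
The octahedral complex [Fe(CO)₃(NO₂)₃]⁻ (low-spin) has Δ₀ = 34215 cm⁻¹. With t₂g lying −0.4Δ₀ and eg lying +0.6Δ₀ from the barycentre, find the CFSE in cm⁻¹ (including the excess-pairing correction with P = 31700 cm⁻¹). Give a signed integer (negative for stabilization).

Ligand charges: 3×(+0) from CO and 3×(-1) from NO₂⁻ sum to -3; with overall charge -1, Fe is +2.
Fe sits in group 8; removing 2 electrons leaves Fe²⁺ with 8 − 2 = 6 d electrons.
Configuration: t₂g⁶ eg⁰.
Orbital CFSE = 6(-0.4) + 0(0.6) = -2.4Δ₀ = -2.4 × 34215 = -82116 cm⁻¹.
High-spin d⁶ would be t₂g⁴ eg² with 1 pair; low-spin has 3, so 2 excess pairs cost +2P = +63400 cm⁻¹.
Net CFSE = -82116 + 63400 = -18716 cm⁻¹.

-18716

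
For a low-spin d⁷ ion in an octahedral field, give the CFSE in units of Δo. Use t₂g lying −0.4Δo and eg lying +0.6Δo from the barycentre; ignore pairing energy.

Configuration: t₂g⁶ eg¹.
CFSE = 6(-0.4Δo) + 1(0.6Δo) = -2.4Δo + 0.6Δo = -1.8Δo.

-1.8 Δo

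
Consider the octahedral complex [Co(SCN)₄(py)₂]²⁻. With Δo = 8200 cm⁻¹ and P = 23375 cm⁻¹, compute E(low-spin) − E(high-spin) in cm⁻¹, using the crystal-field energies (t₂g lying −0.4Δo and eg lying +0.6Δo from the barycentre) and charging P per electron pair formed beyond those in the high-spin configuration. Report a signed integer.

15175

Ligand charges: 4×(-1) from SCN⁻ and 2×(+0) from py sum to -4; with overall charge -2, Co is +2.
Co sits in group 9; removing 2 electrons leaves Co²⁺ with 9 − 2 = 7 d electrons.
High-spin d⁷ fills as t₂g⁵ eg² with CFSE 5(−0.4) + 2(+0.6) = -0.8Δo = -6560 cm⁻¹.
For low-spin the configuration is t₂g⁶ eg¹: orbital energy -1.8 × 8200 = -14760 cm⁻¹, and 1 additional pair relative to high-spin adds 23375 cm⁻¹, giving 8615 cm⁻¹.
The difference is 8615 − (-6560) = 15175 cm⁻¹, so high-spin lies lower.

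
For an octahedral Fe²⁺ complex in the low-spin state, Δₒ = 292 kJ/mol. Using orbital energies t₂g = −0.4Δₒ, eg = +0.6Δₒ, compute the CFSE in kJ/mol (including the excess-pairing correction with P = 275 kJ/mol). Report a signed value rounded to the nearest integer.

-151

Group 8 minus oxidation state +2 gives a d⁶ configuration for Fe²⁺.
Electron filling gives t₂g⁶ eg⁰.
The orbital stabilization is -2.4Δₒ = -2.4 × 292 = -701 kJ/mol.
Pairing penalty: 3 pairs vs 1 in the high-spin reference → 2 extra × P = 550 kJ/mol.
Combining: -701 + 550 = -151 kJ/mol.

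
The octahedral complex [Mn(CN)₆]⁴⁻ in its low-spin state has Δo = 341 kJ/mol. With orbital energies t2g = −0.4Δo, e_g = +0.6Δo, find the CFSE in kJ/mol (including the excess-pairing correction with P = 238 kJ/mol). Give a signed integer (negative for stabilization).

Each CN⁻ contributes -1; 6 × (-1) = -6. With overall charge -4, Mn is in the +2 oxidation state.
Mn sits in group 7; removing 2 electrons leaves Mn²⁺ with 7 − 2 = 5 d electrons.
The d⁵ electrons fill as t2g^5 e_g^0.
The orbital stabilization is -2.0Δo = -2.0 × 341 = -682 kJ/mol.
Relative to high-spin t2g^3 e_g^2 (0 paired), the low-spin configuration has 2 additional pairs, contributing +2 × 238 = +476 kJ/mol.
Combining: -682 + 476 = -206 kJ/mol.

-206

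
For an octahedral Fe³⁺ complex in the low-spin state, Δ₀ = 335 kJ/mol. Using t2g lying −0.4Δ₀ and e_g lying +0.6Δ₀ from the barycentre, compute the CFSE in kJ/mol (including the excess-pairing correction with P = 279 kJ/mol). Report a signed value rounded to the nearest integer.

Fe sits in group 8; removing 3 electrons leaves Fe³⁺ with 8 − 3 = 5 d electrons.
Configuration: t2g^5 e_g^0.
Orbital CFSE = 5(-0.4) + 0(0.6) = -2.0Δ₀ = -2.0 × 335 = -670 kJ/mol.
Pairing penalty: 2 pairs vs 0 in the high-spin reference → 2 extra × P = 558 kJ/mol.
Overall CFSE = -670 + 558 = -112 kJ/mol.

-112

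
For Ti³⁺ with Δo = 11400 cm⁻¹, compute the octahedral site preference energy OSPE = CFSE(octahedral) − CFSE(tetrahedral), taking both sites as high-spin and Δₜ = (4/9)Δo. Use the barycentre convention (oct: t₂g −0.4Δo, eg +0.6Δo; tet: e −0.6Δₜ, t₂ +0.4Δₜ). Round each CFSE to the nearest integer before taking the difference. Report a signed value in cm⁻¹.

-1520

Ti³⁺: group 4, so d-count = 4 − 3 = 1.
In an octahedral site d¹ (HS) is t2g^1 e_g^0, giving CFSE(oct) = -0.4Δo = -4560 cm⁻¹.
In a tetrahedral site the filling is e^1 t2^0: CFSE(tet) = -0.6Δₜ = -0.6 × (4/9)(11400) = -3040 cm⁻¹.
Subtracting, OSPE = -4560 − (-3040) = -1520 cm⁻¹.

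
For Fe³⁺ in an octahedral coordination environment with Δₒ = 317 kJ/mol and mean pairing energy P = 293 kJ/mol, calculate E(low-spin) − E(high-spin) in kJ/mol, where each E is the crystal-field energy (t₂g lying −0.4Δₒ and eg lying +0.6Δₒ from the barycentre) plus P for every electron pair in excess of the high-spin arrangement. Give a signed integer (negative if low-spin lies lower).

-48

Fe³⁺: group 8, so d-count = 8 − 3 = 5.
High-spin d⁵ fills as t₂g³ eg² with CFSE 3(−0.4) + 2(+0.6) = 0.0Δₒ = 0 kJ/mol.
For low-spin the configuration is t₂g⁵ eg⁰: orbital energy -2.0 × 317 = -634 kJ/mol, and 2 additional pairs relative to high-spin add 586 kJ/mol, giving -48 kJ/mol.
The difference is -48 − (0) = -48 kJ/mol, so low-spin lies lower.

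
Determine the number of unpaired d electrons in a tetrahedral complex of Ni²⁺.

2

Group 10 minus oxidation state +2 gives a d⁸ configuration for Ni²⁺.
With tetrahedral geometry the complex is necessarily high-spin.
Configuration: e⁴ t₂⁴, giving 2 unpaired electrons.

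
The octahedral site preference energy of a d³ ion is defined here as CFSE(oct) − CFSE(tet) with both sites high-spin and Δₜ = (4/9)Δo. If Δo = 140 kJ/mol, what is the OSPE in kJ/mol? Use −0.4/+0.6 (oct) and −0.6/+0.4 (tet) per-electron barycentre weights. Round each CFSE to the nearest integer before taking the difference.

-118

In an octahedral site d³ (HS) is t₂g³ eg⁰, giving CFSE(oct) = -1.2Δo = -168 kJ/mol.
Tetrahedral e² t₂¹ gives -0.8Δₜ = -0.8 × (4/9) × 140 = -50 kJ/mol.
OSPE = CFSE(oct) − CFSE(tet) = -168 − (-50) = -118 kJ/mol.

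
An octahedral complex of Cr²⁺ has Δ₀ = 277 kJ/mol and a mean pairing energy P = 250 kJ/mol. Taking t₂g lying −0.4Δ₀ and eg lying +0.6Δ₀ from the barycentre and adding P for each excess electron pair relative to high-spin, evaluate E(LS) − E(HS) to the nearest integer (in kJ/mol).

Group 6 minus oxidation state +2 gives a d⁴ configuration for Cr²⁺.
High-spin: t₂g³ eg¹, CFSE = -0.6Δ₀ = -166 kJ/mol.
For low-spin the configuration is t₂g⁴ eg⁰: orbital energy -1.6 × 277 = -443 kJ/mol, and 1 additional pair relative to high-spin adds 250 kJ/mol, giving -193 kJ/mol.
The difference is -193 − (-166) = -27 kJ/mol, so low-spin lies lower.

-27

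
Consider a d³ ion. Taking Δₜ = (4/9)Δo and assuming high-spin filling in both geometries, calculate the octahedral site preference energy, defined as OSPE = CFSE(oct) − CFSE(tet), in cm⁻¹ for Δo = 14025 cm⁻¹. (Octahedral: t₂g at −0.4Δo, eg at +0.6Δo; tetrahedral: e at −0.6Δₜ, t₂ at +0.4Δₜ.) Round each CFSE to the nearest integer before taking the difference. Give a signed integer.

In an octahedral site d³ (HS) is t2g^3 e_g^0, giving CFSE(oct) = -1.2Δo = -16830 cm⁻¹.
In a tetrahedral site the filling is e^2 t2^1: CFSE(tet) = -0.8Δₜ = -0.8 × (4/9)(14025) = -4987 cm⁻¹.
OSPE = CFSE(oct) − CFSE(tet) = -16830 − (-4987) = -11843 cm⁻¹.

-11843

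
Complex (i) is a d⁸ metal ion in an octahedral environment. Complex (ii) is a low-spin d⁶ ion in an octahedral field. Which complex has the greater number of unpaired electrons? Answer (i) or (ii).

(i)

(i): t₂g⁶ eg² → 2 unpaired.
(ii): t₂g⁶ eg⁰ → 0 unpaired.
So (i) has more unpaired electrons.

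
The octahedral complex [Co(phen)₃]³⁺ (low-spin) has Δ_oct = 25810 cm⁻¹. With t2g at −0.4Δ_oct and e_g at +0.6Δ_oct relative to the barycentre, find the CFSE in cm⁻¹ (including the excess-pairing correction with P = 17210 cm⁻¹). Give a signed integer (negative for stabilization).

-27524

phen is neutral, so the +3 overall charge sits on Co: oxidation state +3.
Co³⁺: group 9, so d-count = 9 − 3 = 6.
Electron filling gives t2g^6 e_g^0.
CFSE(orbital) = 6×(-0.4Δ_oct) + 0×(0.6Δ_oct) = -2.4Δ_oct; with Δ_oct = 25810 cm⁻¹ that is -61944 cm⁻¹.
High-spin d⁶ would be t2g^4 e_g^2 with 1 pair; low-spin has 3, so 2 excess pairs cost +2P = +34420 cm⁻¹.
Combining: -61944 + 34420 = -27524 cm⁻¹.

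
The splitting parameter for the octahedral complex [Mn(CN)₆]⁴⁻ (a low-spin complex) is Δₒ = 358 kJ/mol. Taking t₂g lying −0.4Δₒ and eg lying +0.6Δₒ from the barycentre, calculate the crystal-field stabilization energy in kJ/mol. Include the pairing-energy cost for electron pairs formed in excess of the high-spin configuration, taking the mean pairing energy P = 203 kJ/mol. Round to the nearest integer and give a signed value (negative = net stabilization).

Each CN⁻ contributes -1; 6 × (-1) = -6. With overall charge -4, Mn is in the +2 oxidation state.
Mn is in group 7, so Mn²⁺ is d⁵ (7 − 2 = 5).
The d⁵ electrons fill as t₂g⁵ eg⁰.
Orbital CFSE = 5(-0.4) + 0(0.6) = -2.0Δₒ = -2.0 × 358 = -716 kJ/mol.
High-spin d⁵ would be t₂g³ eg² with 0 pairs; low-spin has 2, so 2 excess pairs cost +2P = +406 kJ/mol.
Net CFSE = -716 + 406 = -310 kJ/mol.

-310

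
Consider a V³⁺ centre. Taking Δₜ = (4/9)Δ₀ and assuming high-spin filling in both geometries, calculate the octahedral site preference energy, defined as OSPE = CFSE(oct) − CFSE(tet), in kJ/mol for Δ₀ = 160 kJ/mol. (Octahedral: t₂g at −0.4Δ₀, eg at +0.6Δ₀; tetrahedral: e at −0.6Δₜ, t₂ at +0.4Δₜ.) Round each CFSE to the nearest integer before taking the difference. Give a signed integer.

-43

V sits in group 5; removing 3 electrons leaves V³⁺ with 5 − 3 = 2 d electrons.
Octahedral high-spin t₂g² eg⁰: CFSE = -0.8 × 160 = -128 kJ/mol.
Tetrahedral: e² t₂⁰, CFSE = 2(−0.6) + 0(+0.4) = -1.2Δₜ = -1.2 × (4/9) × 160 = -85 kJ/mol.
OSPE = CFSE(oct) − CFSE(tet) = -128 − (-85) = -43 kJ/mol.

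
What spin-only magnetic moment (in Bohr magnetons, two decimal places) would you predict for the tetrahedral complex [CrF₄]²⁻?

Each F⁻ contributes -1; 4 × (-1) = -4. With overall charge -2, Cr is in the +2 oxidation state.
Cr²⁺: group 6, so d-count = 6 − 2 = 4.
Tetrahedral splitting is small, so the complex is high-spin.
Configuration: e^2 t2^2 → 4 unpaired electrons.
μ(spin-only) = √[4(4+2)] = √24 ≈ 4.90 Bohr magnetons.

4.90 Bohr magnetons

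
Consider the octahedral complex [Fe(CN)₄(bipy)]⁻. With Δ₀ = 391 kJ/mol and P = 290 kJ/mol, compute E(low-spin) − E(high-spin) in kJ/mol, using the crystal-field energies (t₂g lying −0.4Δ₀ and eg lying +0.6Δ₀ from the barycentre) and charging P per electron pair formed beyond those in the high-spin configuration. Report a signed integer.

-202

Ligand charges: 4×(-1) from CN⁻ and 1×(+0) from bipy sum to -4; with overall charge -1, Fe is +3.
Fe is in group 8, so Fe³⁺ is d⁵ (8 − 3 = 5).
High-spin d⁵ fills as t₂g³ eg² with CFSE 3(−0.4) + 2(+0.6) = 0.0Δ₀ = 0 kJ/mol.
For low-spin the configuration is t₂g⁵ eg⁰: orbital energy -2.0 × 391 = -782 kJ/mol, and 2 additional pairs relative to high-spin add 580 kJ/mol, giving -202 kJ/mol.
The difference is -202 − (0) = -202 kJ/mol, so low-spin lies lower.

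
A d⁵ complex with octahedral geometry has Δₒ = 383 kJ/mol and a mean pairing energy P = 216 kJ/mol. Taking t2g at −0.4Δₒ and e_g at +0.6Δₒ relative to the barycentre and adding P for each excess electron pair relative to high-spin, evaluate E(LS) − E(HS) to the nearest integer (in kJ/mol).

-334

In the high-spin limit (t2g^3 e_g^2) the orbital term is 0.0Δₒ = 0 kJ/mol, with no excess pairing.
For low-spin the configuration is t2g^5 e_g^0: orbital energy -2.0 × 383 = -766 kJ/mol, and 2 additional pairs relative to high-spin add 432 kJ/mol, giving -334 kJ/mol.
Thus E(LS) − E(HS) = -334 kJ/mol.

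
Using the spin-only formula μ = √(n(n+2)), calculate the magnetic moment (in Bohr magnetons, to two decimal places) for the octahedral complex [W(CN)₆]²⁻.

2.83 Bohr magnetons

Each CN⁻ contributes -1; 6 × (-1) = -6. With overall charge -2, W is in the +4 oxidation state.
W is in group 6, so W⁴⁺ is d² (6 − 4 = 2).
Configuration: t2g^2 e_g^0 → 2 unpaired electrons.
μ(spin-only) = √[2(2+2)] = √8 ≈ 2.83 Bohr magnetons.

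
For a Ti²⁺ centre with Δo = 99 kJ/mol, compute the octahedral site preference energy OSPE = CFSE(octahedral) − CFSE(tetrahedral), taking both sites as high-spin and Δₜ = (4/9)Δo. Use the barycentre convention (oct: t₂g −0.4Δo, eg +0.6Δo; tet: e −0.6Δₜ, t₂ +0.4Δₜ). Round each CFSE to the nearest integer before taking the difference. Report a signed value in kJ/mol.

Ti is in group 4, so Ti²⁺ is d² (4 − 2 = 2).
Octahedral (high-spin): t2g^2 e_g^0, CFSE = 2(−0.4) + 0(+0.6) = -0.8Δo = -0.8 × 99 = -79 kJ/mol.
In a tetrahedral site the filling is e^2 t2^0: CFSE(tet) = -1.2Δₜ = -1.2 × (4/9)(99) = -53 kJ/mol.
Subtracting, OSPE = -79 − (-53) = -26 kJ/mol.

-26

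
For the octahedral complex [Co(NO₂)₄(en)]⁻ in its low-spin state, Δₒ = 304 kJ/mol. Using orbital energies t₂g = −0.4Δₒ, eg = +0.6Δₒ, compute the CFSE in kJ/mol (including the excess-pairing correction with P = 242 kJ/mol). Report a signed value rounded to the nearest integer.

-246

Ligand charges: 4×(-1) from NO₂⁻ and 1×(+0) from en sum to -4; with overall charge -1, Co is +3.
Co is in group 9, so Co³⁺ is d⁶ (9 − 3 = 6).
The d⁶ electrons fill as t₂g⁶ eg⁰.
Orbital CFSE = 6(-0.4) + 0(0.6) = -2.4Δₒ = -2.4 × 304 = -730 kJ/mol.
Pairing penalty: 3 pairs vs 1 in the high-spin reference → 2 extra × P = 484 kJ/mol.
Net CFSE = -730 + 484 = -246 kJ/mol.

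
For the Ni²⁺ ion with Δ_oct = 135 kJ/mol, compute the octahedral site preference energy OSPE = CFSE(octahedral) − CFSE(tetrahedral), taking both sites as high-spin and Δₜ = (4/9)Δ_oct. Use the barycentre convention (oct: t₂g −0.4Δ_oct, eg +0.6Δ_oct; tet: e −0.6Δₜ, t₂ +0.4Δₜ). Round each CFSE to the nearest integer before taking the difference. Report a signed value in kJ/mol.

-114

Ni sits in group 10; removing 2 electrons leaves Ni²⁺ with 10 − 2 = 8 d electrons.
Octahedral high-spin t₂g⁶ eg²: CFSE = -1.2 × 135 = -162 kJ/mol.
In a tetrahedral site the filling is e⁴ t₂⁴: CFSE(tet) = -0.8Δₜ = -0.8 × (4/9)(135) = -48 kJ/mol.
Subtracting, OSPE = -162 − (-48) = -114 kJ/mol.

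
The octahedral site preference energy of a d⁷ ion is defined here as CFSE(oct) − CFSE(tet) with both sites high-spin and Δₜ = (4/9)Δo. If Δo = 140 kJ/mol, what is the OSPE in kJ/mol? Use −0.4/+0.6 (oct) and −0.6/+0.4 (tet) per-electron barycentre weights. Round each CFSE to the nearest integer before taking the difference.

-37

In an octahedral site d⁷ (HS) is t₂g⁵ eg², giving CFSE(oct) = -0.8Δo = -112 kJ/mol.
Tetrahedral e⁴ t₂³ gives -1.2Δₜ = -1.2 × (4/9) × 140 = -75 kJ/mol.
Subtracting, OSPE = -112 − (-75) = -37 kJ/mol.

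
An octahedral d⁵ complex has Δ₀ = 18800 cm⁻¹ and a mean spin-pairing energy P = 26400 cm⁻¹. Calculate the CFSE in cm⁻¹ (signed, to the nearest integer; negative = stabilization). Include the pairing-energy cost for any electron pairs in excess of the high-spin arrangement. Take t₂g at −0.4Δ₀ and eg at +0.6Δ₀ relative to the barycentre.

0

Since Δ₀ = 18800 cm⁻¹ < P = 26400 cm⁻¹, the complex adopts the high-spin configuration.
Filling d⁵ accordingly: t₂g³ eg².
Orbital CFSE = 0.0Δ₀ = 0.0 × 18800 = 0 cm⁻¹.
High-spin has no excess pairs, so no pairing correction applies.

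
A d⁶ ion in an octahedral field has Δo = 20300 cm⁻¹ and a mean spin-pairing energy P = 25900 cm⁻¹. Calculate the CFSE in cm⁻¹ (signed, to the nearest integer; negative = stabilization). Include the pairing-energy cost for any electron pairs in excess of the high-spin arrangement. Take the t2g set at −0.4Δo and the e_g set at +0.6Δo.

With Δo < P the complex is high-spin.
Configuration: t2g^4 e_g^2.
Orbital CFSE = -0.4Δo = -0.4 × 20300 = -8120 cm⁻¹.
High-spin has no excess pairs, so no pairing correction applies.

-8120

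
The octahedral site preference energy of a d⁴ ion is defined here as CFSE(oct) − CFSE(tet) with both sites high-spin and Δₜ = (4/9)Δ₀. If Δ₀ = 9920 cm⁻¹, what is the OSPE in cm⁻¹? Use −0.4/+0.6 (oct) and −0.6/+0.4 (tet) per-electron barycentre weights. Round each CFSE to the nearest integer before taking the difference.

-4188

In an octahedral site d⁴ (HS) is t2g^3 e_g^1, giving CFSE(oct) = -0.6Δ₀ = -5952 cm⁻¹.
Tetrahedral e^2 t2^2 gives -0.4Δₜ = -0.4 × (4/9) × 9920 = -1764 cm⁻¹.
Subtracting, OSPE = -5952 − (-1764) = -4188 cm⁻¹.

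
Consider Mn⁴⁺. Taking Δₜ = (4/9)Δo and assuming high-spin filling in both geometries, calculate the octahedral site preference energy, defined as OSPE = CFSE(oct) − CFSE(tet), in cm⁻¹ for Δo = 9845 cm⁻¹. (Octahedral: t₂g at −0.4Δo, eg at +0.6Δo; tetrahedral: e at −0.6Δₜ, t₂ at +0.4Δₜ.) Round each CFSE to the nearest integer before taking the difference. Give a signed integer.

Mn⁴⁺: group 7, so d-count = 7 − 4 = 3.
In an octahedral site d³ (HS) is t₂g³ eg⁰, giving CFSE(oct) = -1.2Δo = -11814 cm⁻¹.
Tetrahedral: e² t₂¹, CFSE = 2(−0.6) + 1(+0.4) = -0.8Δₜ = -0.8 × (4/9) × 9845 = -3500 cm⁻¹.
Subtracting, OSPE = -11814 − (-3500) = -8314 cm⁻¹.

-8314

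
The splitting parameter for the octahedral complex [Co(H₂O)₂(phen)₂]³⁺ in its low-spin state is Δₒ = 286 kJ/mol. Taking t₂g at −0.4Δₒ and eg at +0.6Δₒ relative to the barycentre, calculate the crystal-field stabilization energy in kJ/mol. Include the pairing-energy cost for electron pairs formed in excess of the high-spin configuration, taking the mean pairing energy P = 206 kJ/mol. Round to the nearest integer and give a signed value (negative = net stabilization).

Ligand charges: 2×(+0) from H₂O and 2×(+0) from phen sum to +0; with overall charge +3, Co is +3.
Group 9 minus oxidation state +3 gives a d⁶ configuration for Co³⁺.
The d⁶ electrons fill as t₂g⁶ eg⁰.
The orbital stabilization is -2.4Δₒ = -2.4 × 286 = -686 kJ/mol.
Pairing penalty: 3 pairs vs 1 in the high-spin reference → 2 extra × P = 412 kJ/mol.
Net CFSE = -686 + 412 = -274 kJ/mol.

-274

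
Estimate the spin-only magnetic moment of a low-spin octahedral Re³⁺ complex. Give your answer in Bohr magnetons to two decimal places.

Re is in group 7, so Re³⁺ is d⁴ (7 − 3 = 4).
Configuration: t2g^4 e_g^0 → 2 unpaired electrons.
μ(spin-only) = √[2(2+2)] = √8 ≈ 2.83 Bohr magnetons.

2.83 Bohr magnetons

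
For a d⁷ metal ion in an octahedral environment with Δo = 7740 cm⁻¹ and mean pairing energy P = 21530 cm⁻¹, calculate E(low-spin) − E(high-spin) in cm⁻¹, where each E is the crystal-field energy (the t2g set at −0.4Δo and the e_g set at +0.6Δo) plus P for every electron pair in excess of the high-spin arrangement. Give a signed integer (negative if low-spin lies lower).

13790

High-spin: t2g^5 e_g^2, CFSE = -0.8Δo = -6192 cm⁻¹.
Low-spin: t2g^6 e_g^1, orbital CFSE = -1.8Δo = -13932 cm⁻¹; plus 1 excess pair × P = +21530 cm⁻¹; total 7598 cm⁻¹.
Thus E(LS) − E(HS) = 13790 cm⁻¹.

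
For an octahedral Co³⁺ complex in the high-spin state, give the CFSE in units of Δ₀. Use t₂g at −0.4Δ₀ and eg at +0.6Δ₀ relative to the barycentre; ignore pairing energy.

-0.4 Δ₀

Co is in group 9, so Co³⁺ is d⁶ (9 − 3 = 6).
Configuration: t₂g⁴ eg².
CFSE = 4(-0.4Δ₀) + 2(0.6Δ₀) = -1.6Δ₀ + 1.2Δ₀ = -0.4Δ₀.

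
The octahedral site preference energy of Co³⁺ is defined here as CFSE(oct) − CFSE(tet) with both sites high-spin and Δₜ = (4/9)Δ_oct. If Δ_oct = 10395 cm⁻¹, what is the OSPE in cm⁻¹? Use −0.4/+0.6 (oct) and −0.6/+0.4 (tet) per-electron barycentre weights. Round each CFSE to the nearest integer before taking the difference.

-1386

Co is in group 9, so Co³⁺ is d⁶ (9 − 3 = 6).
In an octahedral site d⁶ (HS) is t2g^4 e_g^2, giving CFSE(oct) = -0.4Δ_oct = -4158 cm⁻¹.
Tetrahedral: e^3 t2^3, CFSE = 3(−0.6) + 3(+0.4) = -0.6Δₜ = -0.6 × (4/9) × 10395 = -2772 cm⁻¹.
OSPE = CFSE(oct) − CFSE(tet) = -4158 − (-2772) = -1386 cm⁻¹.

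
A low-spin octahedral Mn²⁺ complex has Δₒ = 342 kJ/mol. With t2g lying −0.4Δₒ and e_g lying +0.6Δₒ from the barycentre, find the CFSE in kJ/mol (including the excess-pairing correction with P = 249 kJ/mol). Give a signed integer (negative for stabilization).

Mn sits in group 7; removing 2 electrons leaves Mn²⁺ with 7 − 2 = 5 d electrons.
Electron filling gives t2g^5 e_g^0.
Orbital CFSE = 5(-0.4) + 0(0.6) = -2.0Δₒ = -2.0 × 342 = -684 kJ/mol.
Pairing penalty: 2 pairs vs 0 in the high-spin reference → 2 extra × P = 498 kJ/mol.
Combining: -684 + 498 = -186 kJ/mol.

-186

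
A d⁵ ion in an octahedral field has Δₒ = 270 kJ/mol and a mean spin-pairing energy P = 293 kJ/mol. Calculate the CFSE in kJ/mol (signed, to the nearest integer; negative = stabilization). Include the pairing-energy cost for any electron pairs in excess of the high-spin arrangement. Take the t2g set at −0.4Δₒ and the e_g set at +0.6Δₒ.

0

Here Δₒ < P (270 < 293), so the high-spin state is favoured.
Configuration: t2g^3 e_g^2.
Orbital CFSE = 0.0Δₒ = 0.0 × 270 = 0 kJ/mol.
High-spin has no excess pairs, so no pairing correction applies.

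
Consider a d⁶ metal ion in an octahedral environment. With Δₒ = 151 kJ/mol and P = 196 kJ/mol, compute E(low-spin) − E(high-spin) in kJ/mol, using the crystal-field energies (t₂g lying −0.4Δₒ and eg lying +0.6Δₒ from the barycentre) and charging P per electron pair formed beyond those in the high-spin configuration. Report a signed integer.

High-spin d⁶ fills as t₂g⁴ eg² with CFSE 4(−0.4) + 2(+0.6) = -0.4Δₒ = -60 kJ/mol.
Low-spin t₂g⁶ eg⁰ gives -2.4Δₒ = -362 kJ/mol, but forming 2 extra pairs costs 2P = 392 kJ/mol, so E(LS) = -362 + 392 = 30 kJ/mol.
Thus E(LS) − E(HS) = 90 kJ/mol.

90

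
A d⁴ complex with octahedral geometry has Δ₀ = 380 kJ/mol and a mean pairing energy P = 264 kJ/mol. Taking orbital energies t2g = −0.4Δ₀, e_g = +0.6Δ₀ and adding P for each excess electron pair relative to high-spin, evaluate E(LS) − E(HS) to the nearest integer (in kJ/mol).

-116

High-spin: t2g^3 e_g^1, CFSE = -0.6Δ₀ = -228 kJ/mol.
Low-spin: t2g^4 e_g^0, orbital CFSE = -1.6Δ₀ = -608 kJ/mol; plus 1 excess pair × P = +264 kJ/mol; total -344 kJ/mol.
Thus E(LS) − E(HS) = -116 kJ/mol.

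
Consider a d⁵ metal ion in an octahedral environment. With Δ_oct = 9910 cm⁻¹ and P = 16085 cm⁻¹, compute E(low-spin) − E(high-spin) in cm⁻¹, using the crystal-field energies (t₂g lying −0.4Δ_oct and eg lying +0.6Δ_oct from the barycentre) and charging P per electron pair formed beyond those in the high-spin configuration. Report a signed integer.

12350

In the high-spin limit (t₂g³ eg²) the orbital term is 0.0Δ_oct = 0 cm⁻¹, with no excess pairing.
For low-spin the configuration is t₂g⁵ eg⁰: orbital energy -2.0 × 9910 = -19820 cm⁻¹, and 2 additional pairs relative to high-spin add 32170 cm⁻¹, giving 12350 cm⁻¹.
E(LS) − E(HS) = 12350 − (0) = 12350 cm⁻¹.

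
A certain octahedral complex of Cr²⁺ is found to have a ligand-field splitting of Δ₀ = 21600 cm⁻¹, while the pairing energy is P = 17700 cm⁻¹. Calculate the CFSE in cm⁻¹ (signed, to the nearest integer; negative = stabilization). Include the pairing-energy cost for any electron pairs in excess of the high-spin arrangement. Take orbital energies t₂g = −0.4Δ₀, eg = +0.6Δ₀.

Cr is in group 6, so Cr²⁺ is d⁴ (6 − 2 = 4).
Here Δ₀ > P (21600 > 17700), so the low-spin state is favoured.
Filling d⁴ accordingly: t₂g⁴ eg⁰.
Orbital CFSE = -1.6Δ₀ = -1.6 × 21600 = -34560 cm⁻¹.
Excess pairs vs high-spin: 1 − 0 = 1; pairing cost = +17700 cm⁻¹.
Net CFSE = -34560 + 17700 = -16860 cm⁻¹.

-16860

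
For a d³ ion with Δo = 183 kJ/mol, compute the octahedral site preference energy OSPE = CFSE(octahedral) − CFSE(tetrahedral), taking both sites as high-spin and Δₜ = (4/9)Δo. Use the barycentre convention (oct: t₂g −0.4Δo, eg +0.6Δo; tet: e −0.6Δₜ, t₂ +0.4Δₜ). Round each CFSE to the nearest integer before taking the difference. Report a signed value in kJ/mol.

-155

Octahedral high-spin t2g^3 e_g^0: CFSE = -1.2 × 183 = -220 kJ/mol.
In a tetrahedral site the filling is e^2 t2^1: CFSE(tet) = -0.8Δₜ = -0.8 × (4/9)(183) = -65 kJ/mol.
Subtracting, OSPE = -220 − (-65) = -155 kJ/mol.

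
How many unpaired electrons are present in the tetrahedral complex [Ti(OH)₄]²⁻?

Each OH⁻ contributes -1; 4 × (-1) = -4. With overall charge -2, Ti is in the +2 oxidation state.
Ti is in group 4, so Ti²⁺ is d² (4 − 2 = 2).
With tetrahedral geometry the complex is necessarily high-spin.
Configuration: e^2 t2^0, giving 2 unpaired electrons.

2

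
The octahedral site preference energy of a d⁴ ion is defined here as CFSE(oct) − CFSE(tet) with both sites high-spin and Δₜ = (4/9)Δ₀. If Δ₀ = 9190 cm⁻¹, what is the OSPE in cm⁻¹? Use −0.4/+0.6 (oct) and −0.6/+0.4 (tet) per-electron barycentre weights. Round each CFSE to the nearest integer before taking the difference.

Octahedral (high-spin): t2g^3 e_g^1, CFSE = 3(−0.4) + 1(+0.6) = -0.6Δ₀ = -0.6 × 9190 = -5514 cm⁻¹.
Tetrahedral: e^2 t2^2, CFSE = 2(−0.6) + 2(+0.4) = -0.4Δₜ = -0.4 × (4/9) × 9190 = -1634 cm⁻¹.
OSPE = CFSE(oct) − CFSE(tet) = -5514 − (-1634) = -3880 cm⁻¹.

-3880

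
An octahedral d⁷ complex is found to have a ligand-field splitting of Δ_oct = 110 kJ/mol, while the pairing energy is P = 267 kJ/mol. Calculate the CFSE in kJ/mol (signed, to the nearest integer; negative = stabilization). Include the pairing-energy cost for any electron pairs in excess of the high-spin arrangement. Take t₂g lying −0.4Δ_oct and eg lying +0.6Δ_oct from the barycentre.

-88

Δ_oct < P, so pairing is avoided: the ground state is high-spin.
Filling d⁷ accordingly: t₂g⁵ eg².
Orbital CFSE = -0.8Δ_oct = -0.8 × 110 = -88 kJ/mol.
High-spin has no excess pairs, so no pairing correction applies.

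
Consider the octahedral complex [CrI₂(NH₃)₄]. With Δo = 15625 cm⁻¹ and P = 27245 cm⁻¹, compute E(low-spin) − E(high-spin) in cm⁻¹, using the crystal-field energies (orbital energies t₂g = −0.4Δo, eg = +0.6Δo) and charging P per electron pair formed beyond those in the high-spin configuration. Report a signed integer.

11620

Ligand charges: 2×(-1) from I⁻ and 4×(+0) from NH₃ sum to -2; with overall charge +0, Cr is +2.
Cr is in group 6, so Cr²⁺ is d⁴ (6 − 2 = 4).
High-spin: t₂g³ eg¹, CFSE = -0.6Δo = -9375 cm⁻¹.
For low-spin the configuration is t₂g⁴ eg⁰: orbital energy -1.6 × 15625 = -25000 cm⁻¹, and 1 additional pair relative to high-spin adds 27245 cm⁻¹, giving 2245 cm⁻¹.
Thus E(LS) − E(HS) = 11620 cm⁻¹.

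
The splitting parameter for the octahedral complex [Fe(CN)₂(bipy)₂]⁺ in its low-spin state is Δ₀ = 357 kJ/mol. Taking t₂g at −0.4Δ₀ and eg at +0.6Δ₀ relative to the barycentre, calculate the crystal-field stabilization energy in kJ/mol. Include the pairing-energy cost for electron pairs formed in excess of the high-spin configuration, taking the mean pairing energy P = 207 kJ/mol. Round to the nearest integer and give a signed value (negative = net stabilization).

Ligand charges: 2×(-1) from CN⁻ and 2×(+0) from bipy sum to -2; with overall charge +1, Fe is +3.
Fe sits in group 8; removing 3 electrons leaves Fe³⁺ with 8 − 3 = 5 d electrons.
The d⁵ electrons fill as t₂g⁵ eg⁰.
Orbital CFSE = 5(-0.4) + 0(0.6) = -2.0Δ₀ = -2.0 × 357 = -714 kJ/mol.
High-spin d⁵ would be t₂g³ eg² with 0 pairs; low-spin has 2, so 2 excess pairs cost +2P = +414 kJ/mol.
Net CFSE = -714 + 414 = -300 kJ/mol.

-300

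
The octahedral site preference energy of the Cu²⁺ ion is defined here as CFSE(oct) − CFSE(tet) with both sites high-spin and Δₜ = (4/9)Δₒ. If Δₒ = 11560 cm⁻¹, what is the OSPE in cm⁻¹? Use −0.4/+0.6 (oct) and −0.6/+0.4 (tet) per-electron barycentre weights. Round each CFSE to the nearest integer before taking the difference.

-4881

Cu sits in group 11; removing 2 electrons leaves Cu²⁺ with 11 − 2 = 9 d electrons.
Octahedral high-spin t2g^6 e_g^3: CFSE = -0.6 × 11560 = -6936 cm⁻¹.
Tetrahedral: e^4 t2^5, CFSE = 4(−0.6) + 5(+0.4) = -0.4Δₜ = -0.4 × (4/9) × 11560 = -2055 cm⁻¹.
OSPE = -6936 − (-2055) = -4881 cm⁻¹.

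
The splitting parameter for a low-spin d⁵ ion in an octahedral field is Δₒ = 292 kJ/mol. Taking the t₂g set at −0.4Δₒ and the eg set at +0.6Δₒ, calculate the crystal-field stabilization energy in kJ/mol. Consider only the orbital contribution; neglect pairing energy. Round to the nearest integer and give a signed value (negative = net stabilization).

-584

The d⁵ electrons fill as t₂g⁵ eg⁰.
Orbital CFSE = 5(-0.4) + 0(0.6) = -2.0Δₒ = -2.0 × 292 = -584 kJ/mol.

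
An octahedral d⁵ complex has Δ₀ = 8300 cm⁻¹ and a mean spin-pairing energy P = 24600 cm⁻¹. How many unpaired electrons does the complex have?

5

Δ₀ < P, so pairing is avoided: the ground state is high-spin.
That gives t2g^3 e_g^2.
Unpaired electrons: 5.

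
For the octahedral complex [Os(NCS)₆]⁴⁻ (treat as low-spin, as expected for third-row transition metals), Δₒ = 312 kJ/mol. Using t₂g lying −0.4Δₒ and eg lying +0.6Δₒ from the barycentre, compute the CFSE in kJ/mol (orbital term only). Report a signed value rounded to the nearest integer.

Each NCS⁻ contributes -1; 6 × (-1) = -6. With overall charge -4, Os is in the +2 oxidation state.
Os sits in group 8; removing 2 electrons leaves Os²⁺ with 8 − 2 = 6 d electrons.
Electron filling gives t₂g⁶ eg⁰.
The orbital stabilization is -2.4Δₒ = -2.4 × 312 = -749 kJ/mol.

-749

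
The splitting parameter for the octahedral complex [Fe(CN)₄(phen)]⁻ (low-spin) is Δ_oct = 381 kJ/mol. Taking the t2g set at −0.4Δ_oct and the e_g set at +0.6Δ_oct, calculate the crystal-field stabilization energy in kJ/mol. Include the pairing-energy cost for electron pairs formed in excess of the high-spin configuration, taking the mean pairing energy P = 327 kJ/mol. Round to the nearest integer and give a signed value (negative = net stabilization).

-108

Ligand charges: 4×(-1) from CN⁻ and 1×(+0) from phen sum to -4; with overall charge -1, Fe is +3.
Fe sits in group 8; removing 3 electrons leaves Fe³⁺ with 8 − 3 = 5 d electrons.
Configuration: t2g^5 e_g^0.
Orbital CFSE = 5(-0.4) + 0(0.6) = -2.0Δ_oct = -2.0 × 381 = -762 kJ/mol.
High-spin d⁵ would be t2g^3 e_g^2 with 0 pairs; low-spin has 2, so 2 excess pairs cost +2P = +654 kJ/mol.
Combining: -762 + 654 = -108 kJ/mol.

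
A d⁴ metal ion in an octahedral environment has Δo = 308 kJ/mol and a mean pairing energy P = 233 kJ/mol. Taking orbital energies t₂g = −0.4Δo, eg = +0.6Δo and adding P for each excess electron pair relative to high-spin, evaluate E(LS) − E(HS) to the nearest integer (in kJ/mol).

High-spin d⁴ fills as t₂g³ eg¹ with CFSE 3(−0.4) + 1(+0.6) = -0.6Δo = -185 kJ/mol.
Low-spin: t₂g⁴ eg⁰, orbital CFSE = -1.6Δo = -493 kJ/mol; plus 1 excess pair × P = +233 kJ/mol; total -260 kJ/mol.
E(LS) − E(HS) = -260 − (-185) = -75 kJ/mol.

-75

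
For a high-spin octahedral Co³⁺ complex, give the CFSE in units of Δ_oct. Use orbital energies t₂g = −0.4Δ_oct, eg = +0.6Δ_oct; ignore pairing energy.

Co³⁺: group 9, so d-count = 9 − 3 = 6.
Configuration: t₂g⁴ eg².
CFSE = 4(-0.4Δ_oct) + 2(0.6Δ_oct) = -1.6Δ_oct + 1.2Δ_oct = -0.4Δ_oct.

-0.4 Δ_oct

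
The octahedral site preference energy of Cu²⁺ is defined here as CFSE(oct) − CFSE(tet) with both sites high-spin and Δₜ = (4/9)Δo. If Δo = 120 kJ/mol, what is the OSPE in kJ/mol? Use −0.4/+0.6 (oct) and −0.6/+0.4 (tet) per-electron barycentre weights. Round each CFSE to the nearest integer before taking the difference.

-51

Group 11 minus oxidation state +2 gives a d⁹ configuration for Cu²⁺.
Octahedral high-spin t2g^6 e_g^3: CFSE = -0.6 × 120 = -72 kJ/mol.
Tetrahedral e^4 t2^5 gives -0.4Δₜ = -0.4 × (4/9) × 120 = -21 kJ/mol.
OSPE = -72 − (-21) = -51 kJ/mol.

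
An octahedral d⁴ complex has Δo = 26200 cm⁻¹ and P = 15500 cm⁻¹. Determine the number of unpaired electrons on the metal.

2

Here Δo > P (26200 > 15500), so the low-spin state is favoured.
That gives t₂g⁴ eg⁰.
Unpaired electrons: 2.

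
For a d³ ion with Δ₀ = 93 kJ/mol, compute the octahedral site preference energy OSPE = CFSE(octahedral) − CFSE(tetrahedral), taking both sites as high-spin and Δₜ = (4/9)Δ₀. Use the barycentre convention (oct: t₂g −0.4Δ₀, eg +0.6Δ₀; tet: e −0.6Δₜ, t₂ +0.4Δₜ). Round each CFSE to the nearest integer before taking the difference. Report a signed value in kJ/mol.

In an octahedral site d³ (HS) is t₂g³ eg⁰, giving CFSE(oct) = -1.2Δ₀ = -112 kJ/mol.
In a tetrahedral site the filling is e² t₂¹: CFSE(tet) = -0.8Δₜ = -0.8 × (4/9)(93) = -33 kJ/mol.
OSPE = CFSE(oct) − CFSE(tet) = -112 − (-33) = -79 kJ/mol.

-79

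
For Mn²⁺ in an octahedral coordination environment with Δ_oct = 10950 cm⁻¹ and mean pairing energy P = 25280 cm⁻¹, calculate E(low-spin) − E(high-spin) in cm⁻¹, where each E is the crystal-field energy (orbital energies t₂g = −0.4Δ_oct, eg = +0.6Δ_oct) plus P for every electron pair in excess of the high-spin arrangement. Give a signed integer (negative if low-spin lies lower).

28660

Mn is in group 7, so Mn²⁺ is d⁵ (7 − 2 = 5).
High-spin: t₂g³ eg², CFSE = 0.0Δ_oct = 0 cm⁻¹.
Low-spin: t₂g⁵ eg⁰, orbital CFSE = -2.0Δ_oct = -21900 cm⁻¹; plus 2 excess pairs × P = +50560 cm⁻¹; total 28660 cm⁻¹.
The difference is 28660 − (0) = 28660 cm⁻¹, so high-spin lies lower.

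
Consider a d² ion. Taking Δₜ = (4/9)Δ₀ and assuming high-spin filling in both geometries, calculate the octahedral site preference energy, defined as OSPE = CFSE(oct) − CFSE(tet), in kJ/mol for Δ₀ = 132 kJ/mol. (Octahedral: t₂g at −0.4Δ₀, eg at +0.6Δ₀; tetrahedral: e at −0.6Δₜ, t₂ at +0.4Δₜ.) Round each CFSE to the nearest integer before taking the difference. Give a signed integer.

-36

Octahedral high-spin t2g^2 e_g^0: CFSE = -0.8 × 132 = -106 kJ/mol.
In a tetrahedral site the filling is e^2 t2^0: CFSE(tet) = -1.2Δₜ = -1.2 × (4/9)(132) = -70 kJ/mol.
OSPE = -106 − (-70) = -36 kJ/mol.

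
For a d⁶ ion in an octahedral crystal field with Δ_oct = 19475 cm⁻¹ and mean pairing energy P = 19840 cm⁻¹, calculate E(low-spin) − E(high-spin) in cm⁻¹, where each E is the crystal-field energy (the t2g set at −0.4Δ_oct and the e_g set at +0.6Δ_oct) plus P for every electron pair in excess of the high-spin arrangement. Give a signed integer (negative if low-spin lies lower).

730

High-spin: t2g^4 e_g^2, CFSE = -0.4Δ_oct = -7790 cm⁻¹.
Low-spin t2g^6 e_g^0 gives -2.4Δ_oct = -46740 cm⁻¹, but forming 2 extra pairs costs 2P = 39680 cm⁻¹, so E(LS) = -46740 + 39680 = -7060 cm⁻¹.
The difference is -7060 − (-7790) = 730 cm⁻¹, so high-spin lies lower.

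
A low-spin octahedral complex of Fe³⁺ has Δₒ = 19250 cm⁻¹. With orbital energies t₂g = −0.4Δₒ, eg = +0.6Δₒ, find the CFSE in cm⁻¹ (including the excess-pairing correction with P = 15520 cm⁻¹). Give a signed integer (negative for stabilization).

Fe³⁺: group 8, so d-count = 8 − 3 = 5.
The d⁵ electrons fill as t₂g⁵ eg⁰.
Orbital CFSE = 5(-0.4) + 0(0.6) = -2.0Δₒ = -2.0 × 19250 = -38500 cm⁻¹.
Pairing penalty: 2 pairs vs 0 in the high-spin reference → 2 extra × P = 31040 cm⁻¹.
Overall CFSE = -38500 + 31040 = -7460 cm⁻¹.

-7460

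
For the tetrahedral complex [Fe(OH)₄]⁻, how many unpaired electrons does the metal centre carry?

Each OH⁻ contributes -1; 4 × (-1) = -4. With overall charge -1, Fe is in the +3 oxidation state.
Fe³⁺: group 8, so d-count = 8 − 3 = 5.
Tetrahedral splitting is small, so the complex is high-spin.
Configuration: e² t₂³, giving 5 unpaired electrons.

5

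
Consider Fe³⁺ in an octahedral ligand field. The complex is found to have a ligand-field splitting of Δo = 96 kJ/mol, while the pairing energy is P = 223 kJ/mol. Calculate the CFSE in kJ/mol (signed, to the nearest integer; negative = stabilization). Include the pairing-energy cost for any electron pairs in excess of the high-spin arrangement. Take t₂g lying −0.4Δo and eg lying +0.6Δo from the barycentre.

Group 8 minus oxidation state +3 gives a d⁵ configuration for Fe³⁺.
Since Δo = 96 kJ/mol < P = 223 kJ/mol, the complex adopts the high-spin configuration.
Filling d⁵ accordingly: t₂g³ eg².
Orbital CFSE = 0.0Δo = 0.0 × 96 = 0 kJ/mol.
High-spin has no excess pairs, so no pairing correction applies.

0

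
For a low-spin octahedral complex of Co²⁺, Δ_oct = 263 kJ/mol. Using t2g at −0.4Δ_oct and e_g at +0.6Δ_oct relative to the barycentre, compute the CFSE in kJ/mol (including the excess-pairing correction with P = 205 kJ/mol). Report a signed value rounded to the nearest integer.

Co is in group 9, so Co²⁺ is d⁷ (9 − 2 = 7).
Configuration: t2g^6 e_g^1.
CFSE(orbital) = 6×(-0.4Δ_oct) + 1×(0.6Δ_oct) = -1.8Δ_oct; with Δ_oct = 263 kJ/mol that is -473 kJ/mol.
Relative to high-spin t2g^5 e_g^2 (2 paired), the low-spin configuration has 1 additional pair, contributing +1 × 205 = +205 kJ/mol.
Overall CFSE = -473 + 205 = -268 kJ/mol.

-268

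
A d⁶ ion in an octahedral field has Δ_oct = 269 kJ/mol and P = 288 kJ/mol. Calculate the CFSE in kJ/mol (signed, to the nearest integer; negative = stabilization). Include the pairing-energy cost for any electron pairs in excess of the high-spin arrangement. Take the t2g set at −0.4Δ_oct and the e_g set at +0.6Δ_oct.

Since Δ_oct = 269 kJ/mol < P = 288 kJ/mol, the complex adopts the high-spin configuration.
Filling d⁶ accordingly: t2g^4 e_g^2.
Orbital CFSE = -0.4Δ_oct = -0.4 × 269 = -108 kJ/mol.
High-spin has no excess pairs, so no pairing correction applies.

-108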